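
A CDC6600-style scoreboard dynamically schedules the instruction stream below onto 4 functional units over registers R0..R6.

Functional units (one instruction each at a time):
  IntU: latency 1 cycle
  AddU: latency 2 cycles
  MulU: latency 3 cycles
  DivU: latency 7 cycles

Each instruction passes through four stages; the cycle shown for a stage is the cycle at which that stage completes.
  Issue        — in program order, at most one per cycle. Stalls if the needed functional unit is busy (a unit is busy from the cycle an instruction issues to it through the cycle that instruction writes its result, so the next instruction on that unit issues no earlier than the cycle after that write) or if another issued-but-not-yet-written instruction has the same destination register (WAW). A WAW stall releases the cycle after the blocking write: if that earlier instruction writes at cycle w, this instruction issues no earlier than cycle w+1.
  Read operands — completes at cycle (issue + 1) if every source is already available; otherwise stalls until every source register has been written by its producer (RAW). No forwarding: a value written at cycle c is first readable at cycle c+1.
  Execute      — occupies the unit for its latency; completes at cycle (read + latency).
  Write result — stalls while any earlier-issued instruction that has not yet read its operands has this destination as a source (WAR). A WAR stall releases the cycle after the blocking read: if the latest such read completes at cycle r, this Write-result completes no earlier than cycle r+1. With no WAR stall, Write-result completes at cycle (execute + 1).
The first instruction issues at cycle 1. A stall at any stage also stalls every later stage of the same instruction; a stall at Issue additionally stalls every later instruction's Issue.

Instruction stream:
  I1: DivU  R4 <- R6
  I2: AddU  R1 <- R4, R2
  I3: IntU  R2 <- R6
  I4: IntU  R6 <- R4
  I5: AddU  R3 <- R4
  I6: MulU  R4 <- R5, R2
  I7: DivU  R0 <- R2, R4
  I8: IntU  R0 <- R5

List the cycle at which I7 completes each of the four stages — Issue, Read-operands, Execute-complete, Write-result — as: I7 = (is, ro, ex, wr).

cycle 1: issue I1 (DivU)
cycle 2: I1 read-ops · issue I2 (AddU)
cycle 3: issue I3 (IntU)
cycle 4: I3 read-ops
cycle 5: I3 finished on IntU
cycle 9: I1 finished on DivU
cycle 10: I1→R4
cycle 11: I2 read-ops
cycle 12: I3→R2
cycle 13: I2 finished on AddU · issue I4 (IntU)
cycle 14: I2→R1 · I4 read-ops
cycle 15: I4 finished on IntU · issue I5 (AddU)
cycle 16: I4→R6 · I5 read-ops · issue I6 (MulU)
cycle 17: I6 read-ops · issue I7 (DivU)
cycle 18: I5 finished on AddU
cycle 19: I5→R3
cycle 20: I6 finished on MulU
cycle 21: I6→R4
cycle 22: I7 read-ops
cycle 29: I7 finished on DivU
cycle 30: I7→R0
cycle 31: issue I8 (IntU)
cycle 32: I8 read-ops
cycle 33: I8 finished on IntU
cycle 34: I8→R0

I7 = (17, 22, 29, 30)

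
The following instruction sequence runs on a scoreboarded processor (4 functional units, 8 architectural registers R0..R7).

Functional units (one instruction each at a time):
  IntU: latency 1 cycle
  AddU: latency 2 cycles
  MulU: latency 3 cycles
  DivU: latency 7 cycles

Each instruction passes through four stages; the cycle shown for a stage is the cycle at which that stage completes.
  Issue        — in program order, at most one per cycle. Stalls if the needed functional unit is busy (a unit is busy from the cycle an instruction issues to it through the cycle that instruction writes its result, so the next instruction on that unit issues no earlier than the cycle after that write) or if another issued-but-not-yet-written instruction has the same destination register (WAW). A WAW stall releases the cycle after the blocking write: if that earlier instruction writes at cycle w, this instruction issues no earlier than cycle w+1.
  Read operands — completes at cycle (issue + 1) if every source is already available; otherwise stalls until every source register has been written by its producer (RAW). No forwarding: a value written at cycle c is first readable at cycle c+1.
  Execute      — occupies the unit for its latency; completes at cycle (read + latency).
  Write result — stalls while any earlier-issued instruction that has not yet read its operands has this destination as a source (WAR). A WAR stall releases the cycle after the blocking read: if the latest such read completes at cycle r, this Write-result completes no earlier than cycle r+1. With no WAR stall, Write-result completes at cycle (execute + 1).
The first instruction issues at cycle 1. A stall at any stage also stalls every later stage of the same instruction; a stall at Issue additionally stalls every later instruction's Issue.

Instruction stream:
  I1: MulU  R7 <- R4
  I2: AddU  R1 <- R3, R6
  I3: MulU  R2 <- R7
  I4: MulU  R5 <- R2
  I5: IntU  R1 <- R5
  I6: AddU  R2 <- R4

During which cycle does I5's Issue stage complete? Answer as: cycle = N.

cycle = 14

I1  is:1  ro:2  ex:5  wr:6
I2  is:2  ro:3  ex:5  wr:6
I3  is:7  ro:8  ex:11  wr:12  — struct: MulU busy until I1 writes@6
I4  is:13  ro:14  ex:17  wr:18  — struct: MulU busy until I3 writes@12
I5  is:14  ro:19  ex:20  wr:21  — RAW R5: wait I4 write@18
I6  is:15  ro:16  ex:18  wr:19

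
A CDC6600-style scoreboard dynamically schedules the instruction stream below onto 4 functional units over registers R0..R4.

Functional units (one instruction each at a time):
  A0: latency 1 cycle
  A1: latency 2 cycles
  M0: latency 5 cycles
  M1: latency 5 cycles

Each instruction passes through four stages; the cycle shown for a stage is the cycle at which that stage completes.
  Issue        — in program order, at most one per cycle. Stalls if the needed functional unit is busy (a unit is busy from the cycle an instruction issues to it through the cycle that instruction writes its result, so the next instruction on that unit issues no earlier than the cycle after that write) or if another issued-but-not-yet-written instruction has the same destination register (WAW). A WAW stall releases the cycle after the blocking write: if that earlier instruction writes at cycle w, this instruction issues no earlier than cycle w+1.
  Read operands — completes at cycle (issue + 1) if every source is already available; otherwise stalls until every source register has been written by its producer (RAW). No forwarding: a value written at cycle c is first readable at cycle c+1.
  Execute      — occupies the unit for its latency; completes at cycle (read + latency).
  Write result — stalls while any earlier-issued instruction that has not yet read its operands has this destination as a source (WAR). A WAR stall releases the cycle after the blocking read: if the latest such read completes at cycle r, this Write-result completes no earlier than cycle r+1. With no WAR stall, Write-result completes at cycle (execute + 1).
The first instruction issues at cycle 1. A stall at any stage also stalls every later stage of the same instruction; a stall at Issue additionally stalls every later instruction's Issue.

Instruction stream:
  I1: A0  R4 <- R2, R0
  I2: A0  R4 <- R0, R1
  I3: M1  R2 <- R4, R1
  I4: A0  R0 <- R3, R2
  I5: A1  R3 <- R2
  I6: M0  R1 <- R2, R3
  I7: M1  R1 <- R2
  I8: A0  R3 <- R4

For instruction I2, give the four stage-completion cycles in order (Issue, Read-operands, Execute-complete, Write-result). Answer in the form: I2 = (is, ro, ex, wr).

I2 = (5, 6, 7, 8)

t=1  I1 dispatched to A0
t=2  I1 operands ready
t=3  I1 complete
t=4  R4←I1
t=5  I2 dispatched to A0
t=6  I2 operands ready | I3 dispatched to M1
t=7  I2 complete
t=8  R4←I2
t=9  I3 operands ready | I4 dispatched to A0
t=10  I5 dispatched to A1
t=11  I6 dispatched to M0
t=14  I3 complete
t=15  R2←I3
t=16  I4 operands ready | I5 operands ready
t=17  I4 complete
t=18  R0←I4 | I5 complete
t=19  R3←I5
t=20  I6 operands ready
t=25  I6 complete
t=26  R1←I6
t=27  I7 dispatched to M1
t=28  I7 operands ready | I8 dispatched to A0
t=29  I8 operands ready
t=30  I8 complete
t=31  R3←I8
t=33  I7 complete
t=34  R1←I7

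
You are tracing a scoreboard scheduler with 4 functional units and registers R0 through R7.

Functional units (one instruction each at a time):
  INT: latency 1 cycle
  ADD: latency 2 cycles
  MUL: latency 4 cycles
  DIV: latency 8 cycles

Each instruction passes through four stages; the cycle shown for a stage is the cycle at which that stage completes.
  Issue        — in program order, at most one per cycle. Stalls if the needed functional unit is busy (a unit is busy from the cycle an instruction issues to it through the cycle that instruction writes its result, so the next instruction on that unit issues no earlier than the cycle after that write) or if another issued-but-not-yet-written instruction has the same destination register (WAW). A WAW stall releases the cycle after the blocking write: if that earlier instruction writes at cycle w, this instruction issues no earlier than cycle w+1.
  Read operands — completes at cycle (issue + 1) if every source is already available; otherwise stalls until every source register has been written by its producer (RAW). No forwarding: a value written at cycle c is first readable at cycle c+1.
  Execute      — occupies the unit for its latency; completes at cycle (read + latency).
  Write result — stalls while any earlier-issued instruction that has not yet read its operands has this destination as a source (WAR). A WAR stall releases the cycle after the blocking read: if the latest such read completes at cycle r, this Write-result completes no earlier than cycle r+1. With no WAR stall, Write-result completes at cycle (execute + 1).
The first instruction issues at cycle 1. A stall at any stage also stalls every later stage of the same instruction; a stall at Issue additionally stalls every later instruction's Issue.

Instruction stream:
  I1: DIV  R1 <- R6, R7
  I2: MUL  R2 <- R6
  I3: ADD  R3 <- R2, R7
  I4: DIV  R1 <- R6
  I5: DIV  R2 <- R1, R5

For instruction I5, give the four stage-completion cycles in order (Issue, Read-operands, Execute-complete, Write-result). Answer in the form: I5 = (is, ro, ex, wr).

t=1  I1→DIV
t=2  I1 RO, I2→MUL
t=3  I2 RO, I3→ADD
t=7  I2 EX
t=8  I2 WR R2
t=9  I3 RO
t=10  I1 EX
t=11  I1 WR R1, I3 EX
t=12  I3 WR R3, I4→DIV
t=13  I4 RO
t=21  I4 EX
t=22  I4 WR R1
t=23  I5→DIV
t=24  I5 RO
t=32  I5 EX
t=33  I5 WR R2

I5 = (23, 24, 32, 33)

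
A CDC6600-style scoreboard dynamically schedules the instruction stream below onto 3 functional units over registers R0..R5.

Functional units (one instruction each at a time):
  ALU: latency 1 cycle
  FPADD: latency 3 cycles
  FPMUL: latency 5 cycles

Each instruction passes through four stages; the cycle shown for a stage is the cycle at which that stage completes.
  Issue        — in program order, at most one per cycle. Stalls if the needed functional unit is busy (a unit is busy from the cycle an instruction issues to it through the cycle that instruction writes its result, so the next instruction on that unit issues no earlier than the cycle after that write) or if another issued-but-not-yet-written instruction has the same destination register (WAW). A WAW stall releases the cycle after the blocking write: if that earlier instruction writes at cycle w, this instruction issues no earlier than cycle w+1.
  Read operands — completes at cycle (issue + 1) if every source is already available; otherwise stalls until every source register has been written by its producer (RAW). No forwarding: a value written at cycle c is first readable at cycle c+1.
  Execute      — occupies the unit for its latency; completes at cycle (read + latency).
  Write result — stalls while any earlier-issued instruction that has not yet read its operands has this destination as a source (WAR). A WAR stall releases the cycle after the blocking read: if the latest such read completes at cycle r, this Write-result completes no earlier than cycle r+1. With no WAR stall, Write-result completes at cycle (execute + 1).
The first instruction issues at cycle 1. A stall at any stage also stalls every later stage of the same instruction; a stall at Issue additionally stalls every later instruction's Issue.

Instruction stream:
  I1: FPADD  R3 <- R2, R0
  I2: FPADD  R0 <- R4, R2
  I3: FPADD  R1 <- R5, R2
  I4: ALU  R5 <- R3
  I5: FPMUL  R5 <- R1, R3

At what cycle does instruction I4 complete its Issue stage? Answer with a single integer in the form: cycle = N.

cycle = 14

1) issue 1, read 2, done 5, write 6
2) issue 7, read 8, done 11, write 12  <struct: FPADD busy until I1 writes@6>
3) issue 13, read 14, done 17, write 18  <struct: FPADD busy until I2 writes@12>
4) issue 14, read 15, done 16, write 17
5) issue 18, read 19, done 24, write 25  <WAW R5: wait I4 write@17>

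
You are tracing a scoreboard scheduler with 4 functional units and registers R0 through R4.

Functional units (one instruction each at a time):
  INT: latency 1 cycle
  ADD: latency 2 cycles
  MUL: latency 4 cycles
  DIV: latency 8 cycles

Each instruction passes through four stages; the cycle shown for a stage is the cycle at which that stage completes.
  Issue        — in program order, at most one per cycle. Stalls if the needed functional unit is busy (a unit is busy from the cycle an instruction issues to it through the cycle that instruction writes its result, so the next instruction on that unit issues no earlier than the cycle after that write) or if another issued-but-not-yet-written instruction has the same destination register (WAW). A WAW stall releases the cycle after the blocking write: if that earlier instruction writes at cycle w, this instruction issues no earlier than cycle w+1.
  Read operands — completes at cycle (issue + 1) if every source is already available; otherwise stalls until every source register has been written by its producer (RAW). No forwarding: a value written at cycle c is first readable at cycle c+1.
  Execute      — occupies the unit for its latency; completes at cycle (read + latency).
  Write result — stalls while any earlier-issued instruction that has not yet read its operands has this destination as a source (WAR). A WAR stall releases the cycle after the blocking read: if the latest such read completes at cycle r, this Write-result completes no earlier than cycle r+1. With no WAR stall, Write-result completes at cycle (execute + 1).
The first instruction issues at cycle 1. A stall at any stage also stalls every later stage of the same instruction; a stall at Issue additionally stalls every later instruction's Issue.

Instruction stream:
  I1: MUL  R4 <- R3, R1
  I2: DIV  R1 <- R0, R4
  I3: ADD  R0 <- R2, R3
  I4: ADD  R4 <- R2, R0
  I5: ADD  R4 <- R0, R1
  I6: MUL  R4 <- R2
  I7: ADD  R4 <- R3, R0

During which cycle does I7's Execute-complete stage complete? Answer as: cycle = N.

t=1  issue I1 (MUL)
t=2  I1 read-ops, issue I2 (DIV)
t=3  issue I3 (ADD)
t=4  I3 read-ops
t=6  I1 finished on MUL, I3 finished on ADD
t=7  I1→R4
t=8  I2 read-ops
t=9  I3→R0
t=10  issue I4 (ADD)
t=11  I4 read-ops
t=13  I4 finished on ADD
t=14  I4→R4
t=15  issue I5 (ADD)
t=16  I2 finished on DIV
t=17  I2→R1
t=18  I5 read-ops
t=20  I5 finished on ADD
t=21  I5→R4
t=22  issue I6 (MUL)
t=23  I6 read-ops
t=27  I6 finished on MUL
t=28  I6→R4
t=29  issue I7 (ADD)
t=30  I7 read-ops
t=32  I7 finished on ADD
t=33  I7→R4

cycle = 32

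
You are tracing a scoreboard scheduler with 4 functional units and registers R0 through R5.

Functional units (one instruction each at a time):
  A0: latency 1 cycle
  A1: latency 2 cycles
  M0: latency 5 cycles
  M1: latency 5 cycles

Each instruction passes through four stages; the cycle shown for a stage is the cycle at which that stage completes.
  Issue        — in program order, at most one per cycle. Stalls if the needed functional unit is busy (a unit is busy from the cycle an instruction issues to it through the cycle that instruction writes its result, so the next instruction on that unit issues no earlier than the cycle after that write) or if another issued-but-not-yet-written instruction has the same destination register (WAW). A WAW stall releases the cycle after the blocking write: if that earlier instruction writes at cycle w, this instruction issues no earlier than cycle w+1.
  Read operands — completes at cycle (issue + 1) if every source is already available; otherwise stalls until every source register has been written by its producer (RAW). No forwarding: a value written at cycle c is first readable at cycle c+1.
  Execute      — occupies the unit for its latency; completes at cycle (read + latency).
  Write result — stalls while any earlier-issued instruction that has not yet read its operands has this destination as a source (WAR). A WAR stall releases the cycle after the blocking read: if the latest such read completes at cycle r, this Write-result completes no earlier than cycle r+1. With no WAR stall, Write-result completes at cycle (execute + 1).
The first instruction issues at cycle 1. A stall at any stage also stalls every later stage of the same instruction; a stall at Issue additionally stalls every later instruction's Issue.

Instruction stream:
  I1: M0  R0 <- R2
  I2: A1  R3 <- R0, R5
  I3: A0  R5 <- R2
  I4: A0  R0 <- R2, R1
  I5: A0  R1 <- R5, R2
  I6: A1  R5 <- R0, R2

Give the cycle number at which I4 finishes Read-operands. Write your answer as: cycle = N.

t=1  issue I1 (M0)
t=2  I1 read-ops; issue I2 (A1)
t=3  issue I3 (A0)
t=4  I3 read-ops
t=5  I3 finished on A0
t=7  I1 finished on M0
t=8  I1→R0
t=9  I2 read-ops
t=10  I3→R5
t=11  I2 finished on A1; issue I4 (A0)
t=12  I2→R3; I4 read-ops
t=13  I4 finished on A0
t=14  I4→R0
t=15  issue I5 (A0)
t=16  I5 read-ops; issue I6 (A1)
t=17  I5 finished on A0; I6 read-ops
t=18  I5→R1
t=19  I6 finished on A1
t=20  I6→R5

cycle = 12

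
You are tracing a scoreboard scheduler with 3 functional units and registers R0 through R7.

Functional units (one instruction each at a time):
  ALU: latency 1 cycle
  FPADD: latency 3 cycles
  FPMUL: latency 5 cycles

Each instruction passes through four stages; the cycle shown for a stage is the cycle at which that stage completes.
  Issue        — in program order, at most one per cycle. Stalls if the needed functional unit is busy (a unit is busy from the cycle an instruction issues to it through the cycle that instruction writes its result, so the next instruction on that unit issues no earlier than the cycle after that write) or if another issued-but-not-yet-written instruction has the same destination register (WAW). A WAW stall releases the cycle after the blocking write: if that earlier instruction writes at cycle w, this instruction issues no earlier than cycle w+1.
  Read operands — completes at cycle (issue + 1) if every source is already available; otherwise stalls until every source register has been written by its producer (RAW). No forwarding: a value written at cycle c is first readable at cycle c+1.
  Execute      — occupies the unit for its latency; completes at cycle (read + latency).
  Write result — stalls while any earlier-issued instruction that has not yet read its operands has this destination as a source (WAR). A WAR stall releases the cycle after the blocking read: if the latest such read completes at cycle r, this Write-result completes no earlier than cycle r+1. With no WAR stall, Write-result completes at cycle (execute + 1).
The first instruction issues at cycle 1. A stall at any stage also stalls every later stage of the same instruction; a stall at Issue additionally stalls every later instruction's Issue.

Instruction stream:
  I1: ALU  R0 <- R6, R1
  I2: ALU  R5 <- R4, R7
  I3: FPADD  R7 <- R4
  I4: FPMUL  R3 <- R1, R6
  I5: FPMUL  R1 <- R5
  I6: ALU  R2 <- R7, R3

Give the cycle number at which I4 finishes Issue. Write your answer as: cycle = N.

cycle = 7

t=1  I1 issues→ALU
t=2  I1 reads
t=3  I1 exec-done
t=4  I1 writes R0
t=5  I2 issues→ALU
t=6  I2 reads, I3 issues→FPADD
t=7  I2 exec-done, I3 reads, I4 issues→FPMUL
t=8  I2 writes R5, I4 reads
t=10  I3 exec-done
t=11  I3 writes R7
t=13  I4 exec-done
t=14  I4 writes R3
t=15  I5 issues→FPMUL
t=16  I5 reads, I6 issues→ALU
t=17  I6 reads
t=18  I6 exec-done
t=19  I6 writes R2
t=21  I5 exec-done
t=22  I5 writes R1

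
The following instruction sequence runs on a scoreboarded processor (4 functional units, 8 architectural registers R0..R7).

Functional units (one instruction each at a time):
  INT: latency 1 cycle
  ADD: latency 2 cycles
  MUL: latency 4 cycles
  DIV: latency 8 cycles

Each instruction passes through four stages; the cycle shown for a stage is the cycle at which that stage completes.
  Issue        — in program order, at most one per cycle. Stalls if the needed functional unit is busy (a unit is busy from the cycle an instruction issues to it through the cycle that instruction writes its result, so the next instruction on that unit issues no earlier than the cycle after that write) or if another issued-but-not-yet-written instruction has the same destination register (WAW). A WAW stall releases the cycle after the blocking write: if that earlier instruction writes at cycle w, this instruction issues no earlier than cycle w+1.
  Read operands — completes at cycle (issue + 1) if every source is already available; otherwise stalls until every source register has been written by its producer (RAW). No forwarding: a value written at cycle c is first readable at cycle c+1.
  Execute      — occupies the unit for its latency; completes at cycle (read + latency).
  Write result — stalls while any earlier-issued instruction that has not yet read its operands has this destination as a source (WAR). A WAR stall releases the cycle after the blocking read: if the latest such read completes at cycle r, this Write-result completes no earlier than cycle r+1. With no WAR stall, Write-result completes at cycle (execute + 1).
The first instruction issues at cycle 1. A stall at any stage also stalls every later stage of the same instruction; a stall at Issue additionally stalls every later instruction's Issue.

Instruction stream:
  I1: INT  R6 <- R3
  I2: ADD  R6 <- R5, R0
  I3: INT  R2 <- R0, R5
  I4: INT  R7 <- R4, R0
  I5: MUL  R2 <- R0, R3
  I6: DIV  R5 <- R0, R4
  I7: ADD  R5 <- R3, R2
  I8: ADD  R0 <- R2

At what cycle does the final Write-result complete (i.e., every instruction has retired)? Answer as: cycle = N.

cycle = 32

I1: IS=1 RO=2 EX=3 WR=4
I2: IS=5 RO=6 EX=8 WR=9  [WAW R6: wait I1 write@4]
I3: IS=6 RO=7 EX=8 WR=9
I4: IS=10 RO=11 EX=12 WR=13  [struct: INT busy until I3 writes@9]
I5: IS=11 RO=12 EX=16 WR=17
I6: IS=12 RO=13 EX=21 WR=22
I7: IS=23 RO=24 EX=26 WR=27  [WAW R5: wait I6 write@22]
I8: IS=28 RO=29 EX=31 WR=32  [struct: ADD busy until I7 writes@27]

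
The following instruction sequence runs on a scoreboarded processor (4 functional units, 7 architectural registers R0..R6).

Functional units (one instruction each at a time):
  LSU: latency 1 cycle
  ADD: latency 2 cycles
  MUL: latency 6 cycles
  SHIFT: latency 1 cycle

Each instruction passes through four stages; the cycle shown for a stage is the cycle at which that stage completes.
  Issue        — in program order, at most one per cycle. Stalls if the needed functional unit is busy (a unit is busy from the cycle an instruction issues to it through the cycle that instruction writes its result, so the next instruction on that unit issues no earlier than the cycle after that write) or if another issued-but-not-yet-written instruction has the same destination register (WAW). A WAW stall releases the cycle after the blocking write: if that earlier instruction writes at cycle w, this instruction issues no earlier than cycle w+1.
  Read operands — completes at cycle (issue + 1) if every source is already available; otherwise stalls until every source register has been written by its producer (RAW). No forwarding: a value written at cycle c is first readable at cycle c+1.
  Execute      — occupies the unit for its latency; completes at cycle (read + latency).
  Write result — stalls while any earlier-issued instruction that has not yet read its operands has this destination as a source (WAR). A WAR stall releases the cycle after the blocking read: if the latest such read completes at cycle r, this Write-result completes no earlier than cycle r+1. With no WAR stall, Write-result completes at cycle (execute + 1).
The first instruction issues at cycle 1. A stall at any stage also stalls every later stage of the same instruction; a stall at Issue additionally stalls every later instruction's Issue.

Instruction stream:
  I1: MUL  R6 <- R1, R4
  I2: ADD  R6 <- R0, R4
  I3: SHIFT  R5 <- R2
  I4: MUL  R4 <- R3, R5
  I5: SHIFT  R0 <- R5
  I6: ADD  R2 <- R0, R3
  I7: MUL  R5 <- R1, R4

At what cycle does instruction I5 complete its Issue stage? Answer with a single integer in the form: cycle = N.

cycle = 15

t=1  I1 issues→MUL
t=2  I1 reads
t=8  I1 exec-done
t=9  I1 writes R6
t=10  I2 issues→ADD
t=11  I2 reads; I3 issues→SHIFT
t=12  I3 reads; I4 issues→MUL
t=13  I2 exec-done; I3 exec-done
t=14  I2 writes R6; I3 writes R5
t=15  I4 reads; I5 issues→SHIFT
t=16  I5 reads; I6 issues→ADD
t=17  I5 exec-done
t=18  I5 writes R0
t=19  I6 reads
t=21  I4 exec-done; I6 exec-done
t=22  I4 writes R4; I6 writes R2
t=23  I7 issues→MUL
t=24  I7 reads
t=30  I7 exec-done
t=31  I7 writes R5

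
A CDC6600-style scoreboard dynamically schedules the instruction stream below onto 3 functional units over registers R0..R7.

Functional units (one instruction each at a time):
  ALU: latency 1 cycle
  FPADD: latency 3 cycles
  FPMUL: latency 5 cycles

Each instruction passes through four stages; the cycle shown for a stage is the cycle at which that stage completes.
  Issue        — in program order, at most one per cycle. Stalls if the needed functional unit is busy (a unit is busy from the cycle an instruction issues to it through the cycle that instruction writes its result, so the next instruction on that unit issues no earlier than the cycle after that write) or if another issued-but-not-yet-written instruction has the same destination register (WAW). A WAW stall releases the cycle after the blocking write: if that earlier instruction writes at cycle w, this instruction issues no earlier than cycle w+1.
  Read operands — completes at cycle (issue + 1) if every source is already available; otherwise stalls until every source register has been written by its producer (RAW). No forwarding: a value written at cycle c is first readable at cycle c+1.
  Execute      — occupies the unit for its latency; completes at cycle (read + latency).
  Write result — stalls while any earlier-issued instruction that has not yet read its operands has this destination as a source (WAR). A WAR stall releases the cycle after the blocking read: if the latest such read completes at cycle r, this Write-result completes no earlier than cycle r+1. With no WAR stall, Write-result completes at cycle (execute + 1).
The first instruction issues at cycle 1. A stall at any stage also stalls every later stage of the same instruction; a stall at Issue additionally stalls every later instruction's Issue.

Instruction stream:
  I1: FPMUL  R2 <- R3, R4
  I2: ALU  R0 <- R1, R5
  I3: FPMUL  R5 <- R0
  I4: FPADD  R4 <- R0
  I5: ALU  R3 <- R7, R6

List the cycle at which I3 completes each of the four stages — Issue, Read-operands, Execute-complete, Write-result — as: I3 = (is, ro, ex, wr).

I3 = (9, 10, 15, 16)

t=1  I1→FPMUL
t=2  I1 RO | I2→ALU
t=3  I2 RO
t=4  I2 EX
t=5  I2 WR R0
t=7  I1 EX
t=8  I1 WR R2
t=9  I3→FPMUL
t=10  I3 RO | I4→FPADD
t=11  I4 RO | I5→ALU
t=12  I5 RO
t=13  I5 EX
t=14  I4 EX | I5 WR R3
t=15  I3 EX | I4 WR R4
t=16  I3 WR R5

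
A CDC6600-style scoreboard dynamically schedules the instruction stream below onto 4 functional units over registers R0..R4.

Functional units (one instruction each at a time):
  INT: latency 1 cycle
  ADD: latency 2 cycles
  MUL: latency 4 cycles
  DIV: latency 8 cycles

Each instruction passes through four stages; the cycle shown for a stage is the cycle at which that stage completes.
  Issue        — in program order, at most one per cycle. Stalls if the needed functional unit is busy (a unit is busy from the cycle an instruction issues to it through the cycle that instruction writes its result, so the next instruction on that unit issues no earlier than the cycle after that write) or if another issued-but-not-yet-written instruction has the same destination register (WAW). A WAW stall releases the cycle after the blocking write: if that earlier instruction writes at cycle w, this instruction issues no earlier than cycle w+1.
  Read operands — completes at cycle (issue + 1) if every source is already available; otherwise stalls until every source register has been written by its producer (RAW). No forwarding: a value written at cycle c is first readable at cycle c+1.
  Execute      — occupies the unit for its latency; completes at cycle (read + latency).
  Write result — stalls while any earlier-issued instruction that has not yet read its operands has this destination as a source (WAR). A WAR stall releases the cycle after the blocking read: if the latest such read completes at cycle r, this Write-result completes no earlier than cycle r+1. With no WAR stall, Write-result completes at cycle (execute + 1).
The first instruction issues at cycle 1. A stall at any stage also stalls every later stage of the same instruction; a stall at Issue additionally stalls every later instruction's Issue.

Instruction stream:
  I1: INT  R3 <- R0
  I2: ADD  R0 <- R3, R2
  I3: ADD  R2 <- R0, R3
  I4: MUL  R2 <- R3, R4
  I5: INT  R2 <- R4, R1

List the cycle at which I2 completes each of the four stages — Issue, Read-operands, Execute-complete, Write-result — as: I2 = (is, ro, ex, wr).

cycle 1: issue I1 (INT)
cycle 2: I1 read-ops | issue I2 (ADD)
cycle 3: I1 finished on INT
cycle 4: I1→R3
cycle 5: I2 read-ops
cycle 7: I2 finished on ADD
cycle 8: I2→R0
cycle 9: issue I3 (ADD)
cycle 10: I3 read-ops
cycle 12: I3 finished on ADD
cycle 13: I3→R2
cycle 14: issue I4 (MUL)
cycle 15: I4 read-ops
cycle 19: I4 finished on MUL
cycle 20: I4→R2
cycle 21: issue I5 (INT)
cycle 22: I5 read-ops
cycle 23: I5 finished on INT
cycle 24: I5→R2

I2 = (2, 5, 7, 8)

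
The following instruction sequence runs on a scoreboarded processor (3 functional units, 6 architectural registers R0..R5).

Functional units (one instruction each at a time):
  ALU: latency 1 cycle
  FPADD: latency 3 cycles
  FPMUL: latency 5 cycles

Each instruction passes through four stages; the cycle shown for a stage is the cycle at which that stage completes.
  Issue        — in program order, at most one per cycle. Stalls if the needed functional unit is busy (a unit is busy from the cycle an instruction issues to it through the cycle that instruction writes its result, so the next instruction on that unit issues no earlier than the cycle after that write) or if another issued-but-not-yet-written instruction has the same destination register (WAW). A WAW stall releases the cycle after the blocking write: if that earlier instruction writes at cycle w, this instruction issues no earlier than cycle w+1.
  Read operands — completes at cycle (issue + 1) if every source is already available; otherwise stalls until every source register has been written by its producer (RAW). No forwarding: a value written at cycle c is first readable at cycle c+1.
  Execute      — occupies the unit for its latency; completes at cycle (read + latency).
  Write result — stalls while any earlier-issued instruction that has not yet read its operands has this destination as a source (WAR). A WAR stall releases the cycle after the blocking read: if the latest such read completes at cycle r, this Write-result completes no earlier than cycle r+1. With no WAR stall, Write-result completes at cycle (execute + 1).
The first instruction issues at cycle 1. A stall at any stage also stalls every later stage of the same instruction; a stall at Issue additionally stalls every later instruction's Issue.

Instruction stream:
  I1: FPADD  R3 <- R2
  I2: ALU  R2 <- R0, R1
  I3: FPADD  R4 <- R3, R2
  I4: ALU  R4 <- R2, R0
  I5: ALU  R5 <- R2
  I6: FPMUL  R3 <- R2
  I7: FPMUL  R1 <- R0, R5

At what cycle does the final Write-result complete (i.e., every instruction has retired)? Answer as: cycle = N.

cycle = 33

I1  is:1  ro:2  ex:5  wr:6
I2  is:2  ro:3  ex:4  wr:5
I3  is:7  ro:8  ex:11  wr:12  — struct: FPADD busy until I1 writes@6
I4  is:13  ro:14  ex:15  wr:16  — WAW R4: wait I3 write@12
I5  is:17  ro:18  ex:19  wr:20  — struct: ALU busy until I4 writes@16
I6  is:18  ro:19  ex:24  wr:25
I7  is:26  ro:27  ex:32  wr:33  — struct: FPMUL busy until I6 writes@25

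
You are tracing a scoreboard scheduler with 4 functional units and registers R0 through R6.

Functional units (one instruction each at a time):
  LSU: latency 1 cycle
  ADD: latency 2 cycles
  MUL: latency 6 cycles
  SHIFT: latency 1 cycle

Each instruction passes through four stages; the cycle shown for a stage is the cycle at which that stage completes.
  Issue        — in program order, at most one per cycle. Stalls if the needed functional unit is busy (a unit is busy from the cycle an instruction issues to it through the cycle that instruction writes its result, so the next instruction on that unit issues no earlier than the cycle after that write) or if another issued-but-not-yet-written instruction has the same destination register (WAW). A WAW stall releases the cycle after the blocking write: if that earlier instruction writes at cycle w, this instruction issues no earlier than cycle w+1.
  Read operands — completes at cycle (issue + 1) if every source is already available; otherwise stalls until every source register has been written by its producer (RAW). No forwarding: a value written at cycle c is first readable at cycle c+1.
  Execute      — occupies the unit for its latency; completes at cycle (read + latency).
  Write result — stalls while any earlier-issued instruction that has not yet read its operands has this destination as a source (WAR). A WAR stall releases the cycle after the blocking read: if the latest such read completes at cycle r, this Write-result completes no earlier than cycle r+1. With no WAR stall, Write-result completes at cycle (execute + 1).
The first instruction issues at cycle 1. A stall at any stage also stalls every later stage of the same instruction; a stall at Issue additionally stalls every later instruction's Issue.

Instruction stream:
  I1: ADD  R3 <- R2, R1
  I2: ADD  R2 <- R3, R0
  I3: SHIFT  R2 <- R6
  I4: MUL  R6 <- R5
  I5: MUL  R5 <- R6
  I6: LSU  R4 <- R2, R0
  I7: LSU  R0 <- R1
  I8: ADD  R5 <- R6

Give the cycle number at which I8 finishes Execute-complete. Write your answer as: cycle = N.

cycle = 33

I1: IS=1 RO=2 EX=4 WR=5
I2: IS=6 RO=7 EX=9 WR=10  [struct: ADD busy until I1 writes@5]
I3: IS=11 RO=12 EX=13 WR=14  [WAW R2: wait I2 write@10]
I4: IS=12 RO=13 EX=19 WR=20
I5: IS=21 RO=22 EX=28 WR=29  [struct: MUL busy until I4 writes@20]
I6: IS=22 RO=23 EX=24 WR=25
I7: IS=26 RO=27 EX=28 WR=29  [struct: LSU busy until I6 writes@25]
I8: IS=30 RO=31 EX=33 WR=34  [WAW R5: wait I5 write@29]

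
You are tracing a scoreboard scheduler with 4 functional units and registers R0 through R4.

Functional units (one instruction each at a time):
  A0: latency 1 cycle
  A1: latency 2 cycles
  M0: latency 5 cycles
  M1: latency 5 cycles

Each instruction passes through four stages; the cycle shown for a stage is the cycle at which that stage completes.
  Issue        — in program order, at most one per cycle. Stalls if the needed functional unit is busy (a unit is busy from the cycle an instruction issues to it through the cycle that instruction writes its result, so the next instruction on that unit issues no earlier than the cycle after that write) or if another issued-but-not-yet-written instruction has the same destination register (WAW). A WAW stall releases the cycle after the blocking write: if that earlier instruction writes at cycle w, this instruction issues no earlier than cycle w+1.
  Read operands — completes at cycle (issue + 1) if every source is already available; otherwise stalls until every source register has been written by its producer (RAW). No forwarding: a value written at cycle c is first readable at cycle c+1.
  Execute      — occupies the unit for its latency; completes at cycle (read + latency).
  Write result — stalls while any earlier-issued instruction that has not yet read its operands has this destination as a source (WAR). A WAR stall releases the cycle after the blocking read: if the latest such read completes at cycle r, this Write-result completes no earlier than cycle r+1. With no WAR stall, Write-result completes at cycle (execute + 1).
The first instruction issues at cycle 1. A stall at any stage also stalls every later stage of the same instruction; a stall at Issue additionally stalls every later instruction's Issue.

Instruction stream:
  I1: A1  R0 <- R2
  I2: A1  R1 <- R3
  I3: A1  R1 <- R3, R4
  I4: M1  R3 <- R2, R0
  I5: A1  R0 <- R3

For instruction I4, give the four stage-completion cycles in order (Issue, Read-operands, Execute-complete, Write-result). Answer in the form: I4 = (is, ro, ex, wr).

I4 = (12, 13, 18, 19)

t=1  I1 issues→A1
t=2  I1 reads
t=4  I1 exec-done
t=5  I1 writes R0
t=6  I2 issues→A1
t=7  I2 reads
t=9  I2 exec-done
t=10  I2 writes R1
t=11  I3 issues→A1
t=12  I3 reads, I4 issues→M1
t=13  I4 reads
t=14  I3 exec-done
t=15  I3 writes R1
t=16  I5 issues→A1
t=18  I4 exec-done
t=19  I4 writes R3
t=20  I5 reads
t=22  I5 exec-done
t=23  I5 writes R0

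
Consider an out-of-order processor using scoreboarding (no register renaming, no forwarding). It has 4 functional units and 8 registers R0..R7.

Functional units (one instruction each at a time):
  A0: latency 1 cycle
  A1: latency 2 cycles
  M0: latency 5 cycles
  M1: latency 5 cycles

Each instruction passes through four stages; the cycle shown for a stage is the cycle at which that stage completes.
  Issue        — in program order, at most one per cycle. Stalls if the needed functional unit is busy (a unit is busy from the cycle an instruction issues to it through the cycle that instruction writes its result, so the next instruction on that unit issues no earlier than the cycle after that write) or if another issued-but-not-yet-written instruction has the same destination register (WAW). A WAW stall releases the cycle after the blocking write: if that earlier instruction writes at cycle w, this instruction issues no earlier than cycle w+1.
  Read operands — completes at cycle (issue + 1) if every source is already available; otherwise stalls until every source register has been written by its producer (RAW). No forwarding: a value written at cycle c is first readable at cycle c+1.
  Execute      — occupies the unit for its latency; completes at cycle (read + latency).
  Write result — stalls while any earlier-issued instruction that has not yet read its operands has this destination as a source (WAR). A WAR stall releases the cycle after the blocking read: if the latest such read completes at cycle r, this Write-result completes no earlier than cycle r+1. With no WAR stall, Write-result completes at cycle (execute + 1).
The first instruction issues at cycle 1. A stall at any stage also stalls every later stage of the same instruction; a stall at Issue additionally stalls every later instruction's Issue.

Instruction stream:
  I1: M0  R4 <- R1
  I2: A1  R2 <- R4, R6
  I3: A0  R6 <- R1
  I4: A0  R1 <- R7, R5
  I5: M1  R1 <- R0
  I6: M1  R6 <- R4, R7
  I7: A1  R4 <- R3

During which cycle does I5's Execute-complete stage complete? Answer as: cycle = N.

cycle = 21

1) issue 1, read 2, done 7, write 8
2) issue 2, read 9, done 11, write 12  <RAW R4: wait I1 write@8>
3) issue 3, read 4, done 5, write 10  <WAR R6: wait I2 read@9>
4) issue 11, read 12, done 13, write 14  <struct: A0 busy until I3 writes@10>
5) issue 15, read 16, done 21, write 22  <WAW R1: wait I4 write@14>
6) issue 23, read 24, done 29, write 30  <struct: M1 busy until I5 writes@22>
7) issue 24, read 25, done 27, write 28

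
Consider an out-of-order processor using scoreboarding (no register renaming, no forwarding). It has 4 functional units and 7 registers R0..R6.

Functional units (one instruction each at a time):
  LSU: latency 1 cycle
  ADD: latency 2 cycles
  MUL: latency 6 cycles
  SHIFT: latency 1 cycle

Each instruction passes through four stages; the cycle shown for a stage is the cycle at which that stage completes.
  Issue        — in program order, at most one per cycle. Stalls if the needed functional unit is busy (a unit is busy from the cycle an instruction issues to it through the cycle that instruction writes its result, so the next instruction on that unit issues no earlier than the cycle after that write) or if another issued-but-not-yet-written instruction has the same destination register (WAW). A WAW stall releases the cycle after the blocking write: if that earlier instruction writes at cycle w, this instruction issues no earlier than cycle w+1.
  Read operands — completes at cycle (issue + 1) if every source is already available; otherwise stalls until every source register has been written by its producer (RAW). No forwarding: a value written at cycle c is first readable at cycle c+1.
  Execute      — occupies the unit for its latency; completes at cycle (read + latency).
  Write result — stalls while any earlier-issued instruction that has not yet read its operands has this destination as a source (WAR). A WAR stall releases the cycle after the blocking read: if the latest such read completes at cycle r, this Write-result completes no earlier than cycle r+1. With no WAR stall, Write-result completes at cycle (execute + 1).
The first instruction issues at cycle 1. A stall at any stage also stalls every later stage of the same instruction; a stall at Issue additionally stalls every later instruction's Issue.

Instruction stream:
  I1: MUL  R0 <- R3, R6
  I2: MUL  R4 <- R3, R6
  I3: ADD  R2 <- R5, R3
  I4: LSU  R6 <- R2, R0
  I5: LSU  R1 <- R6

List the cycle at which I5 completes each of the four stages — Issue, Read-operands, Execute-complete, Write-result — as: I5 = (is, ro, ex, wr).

I5 = (19, 20, 21, 22)

I1: IS=1 RO=2 EX=8 WR=9
I2: IS=10 RO=11 EX=17 WR=18  [struct: MUL busy until I1 writes@9]
I3: IS=11 RO=12 EX=14 WR=15
I4: IS=12 RO=16 EX=17 WR=18  [RAW R2: wait I3 write@15]
I5: IS=19 RO=20 EX=21 WR=22  [struct: LSU busy until I4 writes@18]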